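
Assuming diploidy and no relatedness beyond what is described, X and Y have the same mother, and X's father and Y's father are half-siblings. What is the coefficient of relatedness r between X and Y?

0.3125

With two independent routes of shared ancestry, r is the sum of the two contributions.
X and Y are related in two ways: half-sibs through their shared mother (r = 1/4) and half first cousins through their fathers (r = 1/16).
r = 1/4 + 1/16 = 0.3125.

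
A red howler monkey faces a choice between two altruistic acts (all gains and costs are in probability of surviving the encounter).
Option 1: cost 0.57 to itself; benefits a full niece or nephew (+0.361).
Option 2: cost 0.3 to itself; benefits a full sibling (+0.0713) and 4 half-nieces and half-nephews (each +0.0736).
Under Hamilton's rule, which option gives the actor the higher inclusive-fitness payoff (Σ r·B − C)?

Option 2

Option 1: r to a full niece or nephew = 0.25.
Option 1: Σ r·B − C = (1·0.25·0.361) − 0.57 = -0.47975.
Option 2: r to a full sibling = 0.5.
Option 2: r to a half-niece or half-nephew = 0.125.
Option 2: Σ r·B − C = (1·0.5·0.0713 + 4·0.125·0.0736) − 0.3 = -0.22755.
Option 2 has the higher net inclusive-fitness payoff.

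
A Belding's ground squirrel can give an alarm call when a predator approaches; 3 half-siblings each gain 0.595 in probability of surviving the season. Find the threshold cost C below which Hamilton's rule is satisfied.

r to a half-sibling = 1/4 (half-sibs share one parent — one path of length 2: r = (1/2)^2 = 1/4).
Hamilton's rule: n·r·B > C, so the trait is favored while C < n·r·B = 3·0.25·0.595 = 0.44625.

0.44625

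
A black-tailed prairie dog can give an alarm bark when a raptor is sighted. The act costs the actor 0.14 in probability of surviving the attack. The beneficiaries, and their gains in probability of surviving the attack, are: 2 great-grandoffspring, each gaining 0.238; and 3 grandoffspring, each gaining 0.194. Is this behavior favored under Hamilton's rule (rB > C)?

Yes

Hamilton's rule: the trait is favored when the sum of r·B over every recipient exceeds the actor's cost C.
r to a great-grandoffspring = 1/8 (three parent–offspring links: r = (1/2)^3 = 1/8).
r to a grandoffspring = 1/4 (two parent–offspring links: r = (1/2)^2 = 1/4).
Summing one r·B term per recipient: 2·0.125·0.238 + 3·0.25·0.194 = 0.205.
0.205 > 0.14: the indirect benefit exceeds the cost.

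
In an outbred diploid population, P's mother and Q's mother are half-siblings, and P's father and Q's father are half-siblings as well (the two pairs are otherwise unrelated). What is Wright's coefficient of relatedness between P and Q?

Relatedness sums over independent paths through distinct common ancestors.
P and Q are related in two ways: half first cousins through their mothers (r = 1/16) and half first cousins through their fathers (r = 1/16).
r = 1/16 + 1/16 = 0.125.

0.125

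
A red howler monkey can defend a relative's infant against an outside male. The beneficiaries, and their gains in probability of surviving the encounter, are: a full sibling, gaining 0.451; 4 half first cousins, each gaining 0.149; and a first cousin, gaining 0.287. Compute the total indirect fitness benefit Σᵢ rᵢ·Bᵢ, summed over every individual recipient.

r to a full sibling = 1/2 (full sibs share both parents — two paths of length 2: r = 2·(1/2)^2 = 1/2).
r to a half first cousin = 1/16 (half first cousins share one grandparent — one path of length 4: r = (1/2)^4 = 1/16).
r to a first cousin = 1/8 (first cousins share one grandparent pair — two paths of length 4: r = 2·(1/2)^4 = 1/8).
Summing one r·B term per recipient: 1·0.5·0.451 + 4·0.0625·0.149 + 1·0.125·0.287 = 0.298625.

0.298625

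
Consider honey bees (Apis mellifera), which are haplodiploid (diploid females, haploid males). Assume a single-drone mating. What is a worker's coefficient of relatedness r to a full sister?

0.75

Haplodiploid full sisters inherit their father's entire haploid genome identically (contributing 1/2) and on average half of their mother's contribution (1/2 · 1/2 = 1/4); r = 1/2 + 1/4 = 3/4.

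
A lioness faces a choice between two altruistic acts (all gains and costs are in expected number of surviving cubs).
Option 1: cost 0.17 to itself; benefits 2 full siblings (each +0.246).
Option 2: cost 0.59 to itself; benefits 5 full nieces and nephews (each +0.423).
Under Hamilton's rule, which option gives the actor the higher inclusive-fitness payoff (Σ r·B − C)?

Option 1

Option 1: r to a full sibling = 0.5.
Option 1: Σ r·B − C = (2·0.5·0.246) − 0.17 = 0.076.
Option 2: r to a full niece or nephew = 0.25.
Option 2: Σ r·B − C = (5·0.25·0.423) − 0.59 = -0.06125.
Option 1 has the higher net inclusive-fitness payoff.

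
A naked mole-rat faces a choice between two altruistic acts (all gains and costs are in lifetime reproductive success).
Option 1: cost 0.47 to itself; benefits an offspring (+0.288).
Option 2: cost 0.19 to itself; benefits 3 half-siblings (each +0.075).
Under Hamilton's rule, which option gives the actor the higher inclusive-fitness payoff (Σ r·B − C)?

Option 1: r to an offspring = 0.5.
Option 1: Σ r·B − C = (1·0.5·0.288) − 0.47 = -0.326.
Option 2: r to a half-sibling = 0.25.
Option 2: Σ r·B − C = (3·0.25·0.075) − 0.19 = -0.13375.
Option 2 has the higher net inclusive-fitness payoff.

Option 2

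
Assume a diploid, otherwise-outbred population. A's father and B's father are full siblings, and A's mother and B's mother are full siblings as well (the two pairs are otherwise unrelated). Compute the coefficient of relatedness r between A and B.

With two independent routes of shared ancestry, r is the sum of the two contributions.
A and B are related in two ways: first cousins through their fathers (r = 1/8) and first cousins through their mothers (r = 1/8) — i.e. double first cousins.
r = 1/8 + 1/8 = 1/4 = 0.25.

0.25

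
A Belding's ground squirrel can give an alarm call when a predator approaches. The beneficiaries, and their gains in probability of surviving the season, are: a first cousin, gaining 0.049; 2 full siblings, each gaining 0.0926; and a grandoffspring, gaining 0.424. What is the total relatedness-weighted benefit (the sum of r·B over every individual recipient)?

r to a first cousin = 1/8 (first cousins share one grandparent pair — two paths of length 4: r = 2·(1/2)^4 = 1/8).
r to a full sibling = 0.5 (full sibs share both parents — two paths of length 2: r = 2·(1/2)^2 = 1/2).
r to a grandoffspring = 1/4 (two parent–offspring links: r = (1/2)^2 = 1/4).
Summing one r·B term per recipient: 1·0.125·0.049 + 2·0.5·0.0926 + 1·0.25·0.424 = 0.204725.

0.204725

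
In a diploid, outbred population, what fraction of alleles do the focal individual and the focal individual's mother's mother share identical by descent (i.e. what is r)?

Each parent–offspring link contributes a factor of 1/2, and independent paths through distinct common ancestors add.
Two parent–offspring links: r = (1/2)^2 = 1/4.

0.25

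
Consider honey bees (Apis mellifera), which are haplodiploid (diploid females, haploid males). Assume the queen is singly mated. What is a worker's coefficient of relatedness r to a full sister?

0.75

Haplodiploid full sisters inherit their father's entire haploid genome identically (contributing 1/2) and on average half of their mother's contribution (1/2 · 1/2 = 1/4); r = 1/2 + 1/4 = 3/4.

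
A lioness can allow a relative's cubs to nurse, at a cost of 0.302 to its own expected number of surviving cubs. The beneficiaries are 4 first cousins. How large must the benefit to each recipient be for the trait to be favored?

0.604

r to a first cousin = 0.125 (first cousins share one grandparent pair — two paths of length 4: r = 2·(1/2)^4 = 1/8).
Hamilton's rule with n recipients of equal r: n·r·B > C, so B > C/(n·r) = 0.302/(4·0.125) = 0.604.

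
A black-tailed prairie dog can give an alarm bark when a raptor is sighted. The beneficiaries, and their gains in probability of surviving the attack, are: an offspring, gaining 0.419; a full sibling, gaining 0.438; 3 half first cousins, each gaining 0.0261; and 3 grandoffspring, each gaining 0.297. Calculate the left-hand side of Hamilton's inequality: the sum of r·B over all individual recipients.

r to an offspring = 0.5 (one parent–offspring link: r = (1/2)^1 = 1/2).
r to a full sibling = 0.5 (full sibs share both parents — two paths of length 2: r = 2·(1/2)^2 = 1/2).
r to a half first cousin = 1/16 (half first cousins share one grandparent — one path of length 4: r = (1/2)^4 = 1/16).
r to a grandoffspring = 1/4 (two parent–offspring links: r = (1/2)^2 = 1/4).
Summing one r·B term per recipient: 1·0.5·0.419 + 1·0.5·0.438 + 3·0.0625·0.0261 + 3·0.25·0.297 = 0.65614375.

0.65614375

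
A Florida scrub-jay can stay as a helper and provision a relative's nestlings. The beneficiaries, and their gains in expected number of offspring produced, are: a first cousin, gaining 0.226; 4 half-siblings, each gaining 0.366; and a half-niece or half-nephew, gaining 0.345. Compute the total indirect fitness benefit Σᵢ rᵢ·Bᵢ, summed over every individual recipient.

r to a first cousin = 0.125 (first cousins share one grandparent pair — two paths of length 4: r = 2·(1/2)^4 = 1/8).
r to a half-sibling = 1/4 (half-sibs share one parent — one path of length 2: r = (1/2)^2 = 1/4).
r to a half-niece or half-nephew = 1/8 (half-aunt/uncle↔niece/nephew: one path of length 3: r = (1/2)^3 = 1/8).
Summing one r·B term per recipient: 1·0.125·0.226 + 4·0.25·0.366 + 1·0.125·0.345 = 0.437375.

0.437375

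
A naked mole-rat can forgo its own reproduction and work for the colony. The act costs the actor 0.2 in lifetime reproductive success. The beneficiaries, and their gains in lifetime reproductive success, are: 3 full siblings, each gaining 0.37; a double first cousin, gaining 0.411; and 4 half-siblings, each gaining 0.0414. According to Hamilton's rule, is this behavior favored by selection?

Yes

Hamilton's rule: the trait is favored when the sum of r·B over every recipient exceeds the actor's cost C.
r to a full sibling = 0.5 (full sibs share both parents — two paths of length 2: r = 2·(1/2)^2 = 1/2).
r to a double first cousin = 0.25 (double first cousins share both grandparent pairs — four paths of length 4: r = 4·(1/2)^4 = 1/4).
r to a half-sibling = 1/4 (half-sibs share one parent — one path of length 2: r = (1/2)^2 = 1/4).
Summing one r·B term per recipient: 3·0.5·0.37 + 1·0.25·0.411 + 4·0.25·0.0414 = 0.69915.
0.69915 > 0.2: the indirect benefit exceeds the cost.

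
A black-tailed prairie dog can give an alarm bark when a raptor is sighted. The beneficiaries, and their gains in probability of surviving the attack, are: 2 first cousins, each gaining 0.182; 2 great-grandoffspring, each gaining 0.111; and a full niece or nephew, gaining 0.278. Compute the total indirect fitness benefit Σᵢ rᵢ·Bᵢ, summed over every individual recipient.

r to a first cousin = 0.125 (first cousins share one grandparent pair — two paths of length 4: r = 2·(1/2)^4 = 1/8).
r to a great-grandoffspring = 0.125 (three parent–offspring links: r = (1/2)^3 = 1/8).
r to a full niece or nephew = 0.25 (full aunt/uncle↔niece/nephew: two paths of length 3 through the shared grandparent pair: r = 2·(1/2)^3 = 1/4).
Summing one r·B term per recipient: 2·0.125·0.182 + 2·0.125·0.111 + 1·0.25·0.278 = 0.14275.

0.14275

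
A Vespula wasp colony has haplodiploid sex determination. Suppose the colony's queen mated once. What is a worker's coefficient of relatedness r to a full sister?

Haplodiploid full sisters inherit their father's entire haploid genome identically (contributing 1/2) and on average half of their mother's contribution (1/2 · 1/2 = 1/4); r = 1/2 + 1/4 = 3/4.

0.75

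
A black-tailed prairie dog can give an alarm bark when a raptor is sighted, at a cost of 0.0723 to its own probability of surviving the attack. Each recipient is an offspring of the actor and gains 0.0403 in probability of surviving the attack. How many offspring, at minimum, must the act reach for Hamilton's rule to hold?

4

r to an offspring = 0.5 (one parent–offspring link: r = (1/2)^1 = 1/2).
Hamilton's rule: n·r·B > C  ⇒  n > C/(r·B) = 0.0723/(0.5·0.0403) = 3.588.
The smallest integer exceeding 3.588 is 4.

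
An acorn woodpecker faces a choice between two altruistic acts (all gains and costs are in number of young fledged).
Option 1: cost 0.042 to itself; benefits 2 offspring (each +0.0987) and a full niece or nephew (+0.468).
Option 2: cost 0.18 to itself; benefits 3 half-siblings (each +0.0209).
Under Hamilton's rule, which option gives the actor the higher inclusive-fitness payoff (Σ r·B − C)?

Option 1: r to an offspring = 0.5.
Option 1: r to a full niece or nephew = 0.25.
Option 1: Σ r·B − C = (2·0.5·0.0987 + 1·0.25·0.468) − 0.042 = 0.1737.
Option 2: r to a half-sibling = 0.25.
Option 2: Σ r·B − C = (3·0.25·0.0209) − 0.18 = -0.164325.
Option 1 has the higher net inclusive-fitness payoff.

Option 1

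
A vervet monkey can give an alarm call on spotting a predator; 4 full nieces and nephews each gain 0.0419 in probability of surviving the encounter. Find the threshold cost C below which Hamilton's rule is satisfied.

0.0419

r to a full niece or nephew = 1/4 (full aunt/uncle↔niece/nephew: two paths of length 3 through the shared grandparent pair: r = 2·(1/2)^3 = 1/4).
Hamilton's rule: n·r·B > C, so the trait is favored while C < n·r·B = 4·0.25·0.0419 = 0.0419.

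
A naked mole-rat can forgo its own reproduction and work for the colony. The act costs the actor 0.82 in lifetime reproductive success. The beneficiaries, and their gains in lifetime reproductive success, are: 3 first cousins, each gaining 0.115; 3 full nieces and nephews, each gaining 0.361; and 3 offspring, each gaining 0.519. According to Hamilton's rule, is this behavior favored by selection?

Yes

Hamilton's rule: the trait is favored when the sum of r·B over every recipient exceeds the actor's cost C.
r to a first cousin = 0.125 (first cousins share one grandparent pair — two paths of length 4: r = 2·(1/2)^4 = 1/8).
r to a full niece or nephew = 0.25 (full aunt/uncle↔niece/nephew: two paths of length 3 through the shared grandparent pair: r = 2·(1/2)^3 = 1/4).
r to an offspring = 0.5 (one parent–offspring link: r = (1/2)^1 = 1/2).
Summing one r·B term per recipient: 3·0.125·0.115 + 3·0.25·0.361 + 3·0.5·0.519 = 1.092375.
1.092375 > 0.82: the indirect benefit exceeds the cost.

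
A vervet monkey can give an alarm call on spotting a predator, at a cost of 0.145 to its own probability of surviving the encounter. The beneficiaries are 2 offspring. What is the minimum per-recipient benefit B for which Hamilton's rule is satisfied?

r to an offspring = 0.5 (one parent–offspring link: r = (1/2)^1 = 1/2).
Hamilton's rule with n recipients of equal r: n·r·B > C, so B > C/(n·r) = 0.145/(2·0.5) = 0.145.

0.145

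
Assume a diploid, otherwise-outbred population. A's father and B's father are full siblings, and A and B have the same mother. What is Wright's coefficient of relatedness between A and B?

Relatedness sums over independent paths through distinct common ancestors.
A and B are related in two ways: first cousins through their fathers (r = 1/8) and half-sibs through their shared mother (r = 1/4).
r = 1/8 + 1/4 = 0.375.

0.375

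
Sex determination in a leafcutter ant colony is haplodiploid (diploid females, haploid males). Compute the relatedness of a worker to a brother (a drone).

Her haploid brother carries none of their father's genes and a random half of their mother's genome; that half matches the maternal half of her own genome with probability 1/2: r = 1/2 · 1/2 = 1/4.

0.25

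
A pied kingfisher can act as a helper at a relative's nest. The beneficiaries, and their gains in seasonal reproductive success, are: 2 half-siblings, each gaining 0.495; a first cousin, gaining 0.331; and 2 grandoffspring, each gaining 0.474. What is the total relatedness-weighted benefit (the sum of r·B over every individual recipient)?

r to a half-sibling = 1/4 (half-sibs share one parent — one path of length 2: r = (1/2)^2 = 1/4).
r to a first cousin = 1/8 (first cousins share one grandparent pair — two paths of length 4: r = 2·(1/2)^4 = 1/8).
r to a grandoffspring = 0.25 (two parent–offspring links: r = (1/2)^2 = 1/4).
Summing one r·B term per recipient: 2·0.25·0.495 + 1·0.125·0.331 + 2·0.25·0.474 = 0.525875.

0.525875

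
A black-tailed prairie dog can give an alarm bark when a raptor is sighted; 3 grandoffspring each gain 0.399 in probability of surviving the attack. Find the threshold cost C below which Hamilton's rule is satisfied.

0.29925

r to a grandoffspring = 0.25 (two parent–offspring links: r = (1/2)^2 = 1/4).
Hamilton's rule: n·r·B > C, so the trait is favored while C < n·r·B = 3·0.25·0.399 = 0.29925.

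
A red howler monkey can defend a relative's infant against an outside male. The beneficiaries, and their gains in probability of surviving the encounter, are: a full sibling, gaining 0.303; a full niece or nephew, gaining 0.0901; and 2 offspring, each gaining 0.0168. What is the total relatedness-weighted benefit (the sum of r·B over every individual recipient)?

0.190825

r to a full sibling = 1/2 (full sibs share both parents — two paths of length 2: r = 2·(1/2)^2 = 1/2).
r to a full niece or nephew = 1/4 (full aunt/uncle↔niece/nephew: two paths of length 3 through the shared grandparent pair: r = 2·(1/2)^3 = 1/4).
r to an offspring = 1/2 (one parent–offspring link: r = (1/2)^1 = 1/2).
Summing one r·B term per recipient: 1·0.5·0.303 + 1·0.25·0.0901 + 2·0.5·0.0168 = 0.190825.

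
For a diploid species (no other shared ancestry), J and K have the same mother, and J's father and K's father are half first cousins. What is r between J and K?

Relatedness sums over independent paths through distinct common ancestors.
J and K are related in two ways: half-sibs through their shared mother (r = 1/4) and half second cousins through their fathers (r = 1/64).
r = 1/4 + 1/64 = 0.265625.

0.265625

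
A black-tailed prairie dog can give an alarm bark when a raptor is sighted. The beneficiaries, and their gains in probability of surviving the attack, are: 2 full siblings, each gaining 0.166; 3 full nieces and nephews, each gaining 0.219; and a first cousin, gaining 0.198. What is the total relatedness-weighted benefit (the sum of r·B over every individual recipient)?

0.355

r to a full sibling = 0.5 (full sibs share both parents — two paths of length 2: r = 2·(1/2)^2 = 1/2).
r to a full niece or nephew = 0.25 (full aunt/uncle↔niece/nephew: two paths of length 3 through the shared grandparent pair: r = 2·(1/2)^3 = 1/4).
r to a first cousin = 0.125 (first cousins share one grandparent pair — two paths of length 4: r = 2·(1/2)^4 = 1/8).
Summing one r·B term per recipient: 2·0.5·0.166 + 3·0.25·0.219 + 1·0.125·0.198 = 0.355.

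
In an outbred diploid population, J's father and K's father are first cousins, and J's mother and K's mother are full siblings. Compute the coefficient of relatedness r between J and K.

0.15625

Wright's path rule: contributions from independent ancestry routes add.
J and K are related in two ways: second cousins through their fathers (r = 1/32) and first cousins through their mothers (r = 1/8).
r = 1/32 + 1/8 = 0.15625.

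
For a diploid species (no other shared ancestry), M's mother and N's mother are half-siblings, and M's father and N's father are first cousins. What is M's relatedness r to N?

Wright's path rule: contributions from independent ancestry routes add.
M and N are related in two ways: half first cousins through their mothers (r = 1/16) and second cousins through their fathers (r = 1/32).
r = 1/16 + 1/32 = 3/32 = 0.09375.

0.09375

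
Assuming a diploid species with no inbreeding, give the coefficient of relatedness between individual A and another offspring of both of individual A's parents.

0.5

Each parent–offspring link contributes a factor of 1/2, and independent paths through distinct common ancestors add.
Full sibs share both parents — two paths of length 2: r = 2·(1/2)^2 = 1/2.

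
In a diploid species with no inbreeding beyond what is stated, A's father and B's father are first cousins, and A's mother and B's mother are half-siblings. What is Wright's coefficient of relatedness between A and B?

Wright's path rule: contributions from independent ancestry routes add.
A and B are related in two ways: second cousins through their fathers (r = 1/32) and half first cousins through their mothers (r = 1/16).
r = 1/32 + 1/16 = 3/32 = 0.09375.

0.09375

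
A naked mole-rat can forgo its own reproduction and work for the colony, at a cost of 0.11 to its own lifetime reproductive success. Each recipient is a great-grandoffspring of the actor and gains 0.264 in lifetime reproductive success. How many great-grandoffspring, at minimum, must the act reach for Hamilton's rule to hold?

r to a great-grandoffspring = 1/8 (three parent–offspring links: r = (1/2)^3 = 1/8).
Hamilton's rule: n·r·B > C  ⇒  n > C/(r·B) = 0.11/(0.125·0.264) = 3.333.
The smallest integer exceeding 3.333 is 4.

4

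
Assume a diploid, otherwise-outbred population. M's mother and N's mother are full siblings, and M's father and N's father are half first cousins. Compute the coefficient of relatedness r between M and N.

Wright's path rule: contributions from independent ancestry routes add.
M and N are related in two ways: first cousins through their mothers (r = 1/8) and half second cousins through their fathers (r = 1/64).
r = 1/8 + 1/64 = 0.140625.

0.140625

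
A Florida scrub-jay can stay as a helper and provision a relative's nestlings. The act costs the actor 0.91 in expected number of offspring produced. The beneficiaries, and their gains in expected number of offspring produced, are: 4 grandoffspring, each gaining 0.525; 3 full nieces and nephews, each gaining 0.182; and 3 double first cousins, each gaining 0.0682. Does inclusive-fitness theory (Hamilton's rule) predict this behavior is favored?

Hamilton's rule: the trait is favored when the sum of r·B over every recipient exceeds the actor's cost C.
r to a grandoffspring = 1/4 (two parent–offspring links: r = (1/2)^2 = 1/4).
r to a full niece or nephew = 1/4 (full aunt/uncle↔niece/nephew: two paths of length 3 through the shared grandparent pair: r = 2·(1/2)^3 = 1/4).
r to a double first cousin = 1/4 (double first cousins share both grandparent pairs — four paths of length 4: r = 4·(1/2)^4 = 1/4).
Summing one r·B term per recipient: 4·0.25·0.525 + 3·0.25·0.182 + 3·0.25·0.0682 = 0.71265.
0.71265 < 0.91: the indirect benefit is less than the cost.

No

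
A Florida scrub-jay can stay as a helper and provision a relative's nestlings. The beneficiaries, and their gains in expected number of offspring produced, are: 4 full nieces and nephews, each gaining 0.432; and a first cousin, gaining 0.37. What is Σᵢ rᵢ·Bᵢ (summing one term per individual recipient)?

0.47825

r to a full niece or nephew = 1/4 (full aunt/uncle↔niece/nephew: two paths of length 3 through the shared grandparent pair: r = 2·(1/2)^3 = 1/4).
r to a first cousin = 1/8 (first cousins share one grandparent pair — two paths of length 4: r = 2·(1/2)^4 = 1/8).
Summing one r·B term per recipient: 4·0.25·0.432 + 1·0.125·0.37 = 0.47825.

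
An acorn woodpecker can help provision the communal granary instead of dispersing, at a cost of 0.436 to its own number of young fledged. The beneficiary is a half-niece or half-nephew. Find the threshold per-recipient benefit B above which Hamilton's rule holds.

r to a half-niece or half-nephew = 1/8 (half-aunt/uncle↔niece/nephew: one path of length 3: r = (1/2)^3 = 1/8).
Hamilton's rule with n recipients of equal r: n·r·B > C, so B > C/(n·r) = 0.436/(1·0.125) = 3.488.

3.488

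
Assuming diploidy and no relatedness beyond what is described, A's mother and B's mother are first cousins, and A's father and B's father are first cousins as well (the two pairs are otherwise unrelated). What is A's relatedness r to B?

With two independent routes of shared ancestry, r is the sum of the two contributions.
A and B are related in two ways: second cousins through their mothers (r = 1/32) and second cousins through their fathers (r = 1/32).
r = 1/32 + 1/32 = 1/16 = 0.0625.

0.0625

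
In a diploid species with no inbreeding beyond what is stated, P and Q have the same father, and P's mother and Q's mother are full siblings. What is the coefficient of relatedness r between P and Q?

0.375

Relatedness sums over independent paths through distinct common ancestors.
P and Q are related in two ways: half-sibs through their shared father (r = 1/4) and first cousins through their mothers (r = 1/8).
r = 1/4 + 1/8 = 0.375.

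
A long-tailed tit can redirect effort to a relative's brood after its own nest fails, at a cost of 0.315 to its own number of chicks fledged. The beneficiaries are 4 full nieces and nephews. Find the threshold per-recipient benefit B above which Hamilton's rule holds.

0.315

r to a full niece or nephew = 1/4 (full aunt/uncle↔niece/nephew: two paths of length 3 through the shared grandparent pair: r = 2·(1/2)^3 = 1/4).
Hamilton's rule with n recipients of equal r: n·r·B > C, so B > C/(n·r) = 0.315/(4·0.25) = 0.315.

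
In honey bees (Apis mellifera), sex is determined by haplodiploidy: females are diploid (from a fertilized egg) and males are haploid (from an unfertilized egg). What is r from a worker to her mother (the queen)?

One meiotic link between diploid queen and diploid daughter: r = 1/2.

0.5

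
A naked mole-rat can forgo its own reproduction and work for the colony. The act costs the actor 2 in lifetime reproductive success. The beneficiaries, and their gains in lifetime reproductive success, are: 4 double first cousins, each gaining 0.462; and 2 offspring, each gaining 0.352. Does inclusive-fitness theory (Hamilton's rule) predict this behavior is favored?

No

Hamilton's rule: the trait is favored when the sum of r·B over every recipient exceeds the actor's cost C.
r to a double first cousin = 1/4 (double first cousins share both grandparent pairs — four paths of length 4: r = 4·(1/2)^4 = 1/4).
r to an offspring = 1/2 (one parent–offspring link: r = (1/2)^1 = 1/2).
Summing one r·B term per recipient: 4·0.25·0.462 + 2·0.5·0.352 = 0.814.
0.814 < 2: the indirect benefit is less than the cost.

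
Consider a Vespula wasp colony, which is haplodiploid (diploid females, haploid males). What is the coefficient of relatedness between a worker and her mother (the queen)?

One meiotic link between diploid queen and diploid daughter: r = 1/2.

0.5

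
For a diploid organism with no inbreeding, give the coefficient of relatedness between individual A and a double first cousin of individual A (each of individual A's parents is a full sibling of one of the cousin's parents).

Each parent–offspring link contributes a factor of 1/2, and independent paths through distinct common ancestors add.
Double first cousins share both grandparent pairs — four paths of length 4: r = 4·(1/2)^4 = 1/4.

0.25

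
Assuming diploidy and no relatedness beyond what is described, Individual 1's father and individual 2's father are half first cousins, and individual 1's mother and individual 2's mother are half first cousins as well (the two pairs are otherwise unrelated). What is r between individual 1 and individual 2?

Relatedness sums over independent paths through distinct common ancestors.
Individual 1 and individual 2 are related in two ways: half second cousins through their fathers (r = 1/64) and half second cousins through their mothers (r = 1/64).
r = 1/64 + 1/64 = 0.03125.

0.03125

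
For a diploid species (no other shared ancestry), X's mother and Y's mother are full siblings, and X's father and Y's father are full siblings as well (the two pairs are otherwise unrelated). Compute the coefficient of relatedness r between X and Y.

Independent pedigree routes through distinct common ancestors add.
X and Y are related in two ways: first cousins through their mothers (r = 1/8) and first cousins through their fathers (r = 1/8) — i.e. double first cousins.
r = 1/8 + 1/8 = 0.25.

0.25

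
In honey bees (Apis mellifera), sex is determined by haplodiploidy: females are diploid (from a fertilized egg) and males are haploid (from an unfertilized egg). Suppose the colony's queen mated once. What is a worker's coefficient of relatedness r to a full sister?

Haplodiploid full sisters inherit their father's entire haploid genome identically (contributing 1/2) and on average half of their mother's contribution (1/2 · 1/2 = 1/4); r = 1/2 + 1/4 = 3/4.

0.75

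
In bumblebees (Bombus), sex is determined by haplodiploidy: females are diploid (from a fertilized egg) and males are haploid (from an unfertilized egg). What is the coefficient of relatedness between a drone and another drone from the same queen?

0.5

Haploid brothers each carry a random half of the queen's diploid genome, so on average they share half: r = 1/2.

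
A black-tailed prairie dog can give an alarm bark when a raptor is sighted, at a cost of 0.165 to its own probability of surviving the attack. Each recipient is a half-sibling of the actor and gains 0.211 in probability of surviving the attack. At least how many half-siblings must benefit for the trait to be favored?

4

r to a half-sibling = 1/4 (half-sibs share one parent — one path of length 2: r = (1/2)^2 = 1/4).
Hamilton's rule: n·r·B > C  ⇒  n > C/(r·B) = 0.165/(0.25·0.211) = 3.128.
The smallest integer exceeding 3.128 is 4.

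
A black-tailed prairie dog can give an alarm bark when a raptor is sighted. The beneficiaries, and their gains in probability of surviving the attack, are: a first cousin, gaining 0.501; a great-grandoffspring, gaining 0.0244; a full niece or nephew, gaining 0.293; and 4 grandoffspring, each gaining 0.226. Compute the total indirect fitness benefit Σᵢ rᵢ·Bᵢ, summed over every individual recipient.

0.364925

r to a first cousin = 0.125 (first cousins share one grandparent pair — two paths of length 4: r = 2·(1/2)^4 = 1/8).
r to a great-grandoffspring = 1/8 (three parent–offspring links: r = (1/2)^3 = 1/8).
r to a full niece or nephew = 1/4 (full aunt/uncle↔niece/nephew: two paths of length 3 through the shared grandparent pair: r = 2·(1/2)^3 = 1/4).
r to a grandoffspring = 0.25 (two parent–offspring links: r = (1/2)^2 = 1/4).
Summing one r·B term per recipient: 1·0.125·0.501 + 1·0.125·0.0244 + 1·0.25·0.293 + 4·0.25·0.226 = 0.364925.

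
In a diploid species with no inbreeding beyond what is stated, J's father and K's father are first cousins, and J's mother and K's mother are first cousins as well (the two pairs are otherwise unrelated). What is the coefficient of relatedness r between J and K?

0.0625

Wright's path rule: contributions from independent ancestry routes add.
J and K are related in two ways: second cousins through their fathers (r = 1/32) and second cousins through their mothers (r = 1/32).
r = 1/32 + 1/32 = 0.0625.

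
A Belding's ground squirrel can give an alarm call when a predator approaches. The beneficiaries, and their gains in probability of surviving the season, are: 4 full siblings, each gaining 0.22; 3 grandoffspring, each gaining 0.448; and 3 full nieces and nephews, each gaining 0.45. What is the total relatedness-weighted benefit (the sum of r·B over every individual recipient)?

1.1135

r to a full sibling = 0.5 (full sibs share both parents — two paths of length 2: r = 2·(1/2)^2 = 1/2).
r to a grandoffspring = 0.25 (two parent–offspring links: r = (1/2)^2 = 1/4).
r to a full niece or nephew = 0.25 (full aunt/uncle↔niece/nephew: two paths of length 3 through the shared grandparent pair: r = 2·(1/2)^3 = 1/4).
Summing one r·B term per recipient: 4·0.5·0.22 + 3·0.25·0.448 + 3·0.25·0.45 = 1.1135.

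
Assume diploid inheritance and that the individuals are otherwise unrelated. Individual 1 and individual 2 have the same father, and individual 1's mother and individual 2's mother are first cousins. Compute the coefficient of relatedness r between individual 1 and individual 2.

With two independent routes of shared ancestry, r is the sum of the two contributions.
Individual 1 and individual 2 are related in two ways: half-sibs through their shared father (r = 1/4) and second cousins through their mothers (r = 1/32).
r = 1/4 + 1/32 = 9/32 = 0.28125.

0.28125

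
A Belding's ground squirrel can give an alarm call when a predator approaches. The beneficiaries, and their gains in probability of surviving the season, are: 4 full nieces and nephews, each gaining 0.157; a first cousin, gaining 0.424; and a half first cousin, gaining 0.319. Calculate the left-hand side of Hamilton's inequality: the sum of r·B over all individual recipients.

r to a full niece or nephew = 0.25 (full aunt/uncle↔niece/nephew: two paths of length 3 through the shared grandparent pair: r = 2·(1/2)^3 = 1/4).
r to a first cousin = 0.125 (first cousins share one grandparent pair — two paths of length 4: r = 2·(1/2)^4 = 1/8).
r to a half first cousin = 1/16 (half first cousins share one grandparent — one path of length 4: r = (1/2)^4 = 1/16).
Summing one r·B term per recipient: 4·0.25·0.157 + 1·0.125·0.424 + 1·0.0625·0.319 = 0.2299375.

0.2299375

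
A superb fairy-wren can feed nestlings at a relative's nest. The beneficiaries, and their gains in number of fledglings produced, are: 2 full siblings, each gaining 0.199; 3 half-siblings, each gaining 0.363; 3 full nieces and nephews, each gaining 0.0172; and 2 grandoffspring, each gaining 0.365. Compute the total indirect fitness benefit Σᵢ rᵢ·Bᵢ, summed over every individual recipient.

0.66665

r to a full sibling = 1/2 (full sibs share both parents — two paths of length 2: r = 2·(1/2)^2 = 1/2).
r to a half-sibling = 0.25 (half-sibs share one parent — one path of length 2: r = (1/2)^2 = 1/4).
r to a full niece or nephew = 1/4 (full aunt/uncle↔niece/nephew: two paths of length 3 through the shared grandparent pair: r = 2·(1/2)^3 = 1/4).
r to a grandoffspring = 1/4 (two parent–offspring links: r = (1/2)^2 = 1/4).
Summing one r·B term per recipient: 2·0.5·0.199 + 3·0.25·0.363 + 3·0.25·0.0172 + 2·0.25·0.365 = 0.66665.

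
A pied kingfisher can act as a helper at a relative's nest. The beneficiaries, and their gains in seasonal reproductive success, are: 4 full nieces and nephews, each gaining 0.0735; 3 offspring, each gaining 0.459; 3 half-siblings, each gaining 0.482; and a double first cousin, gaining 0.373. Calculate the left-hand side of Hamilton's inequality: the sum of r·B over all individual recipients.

r to a full niece or nephew = 0.25 (full aunt/uncle↔niece/nephew: two paths of length 3 through the shared grandparent pair: r = 2·(1/2)^3 = 1/4).
r to an offspring = 1/2 (one parent–offspring link: r = (1/2)^1 = 1/2).
r to a half-sibling = 1/4 (half-sibs share one parent — one path of length 2: r = (1/2)^2 = 1/4).
r to a double first cousin = 1/4 (double first cousins share both grandparent pairs — four paths of length 4: r = 4·(1/2)^4 = 1/4).
Summing one r·B term per recipient: 4·0.25·0.0735 + 3·0.5·0.459 + 3·0.25·0.482 + 1·0.25·0.373 = 1.21675.

1.21675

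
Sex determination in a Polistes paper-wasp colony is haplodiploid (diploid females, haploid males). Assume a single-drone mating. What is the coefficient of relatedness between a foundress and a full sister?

0.75

Haplodiploid full sisters inherit their father's entire haploid genome identically (contributing 1/2) and on average half of their mother's contribution (1/2 · 1/2 = 1/4); r = 1/2 + 1/4 = 3/4.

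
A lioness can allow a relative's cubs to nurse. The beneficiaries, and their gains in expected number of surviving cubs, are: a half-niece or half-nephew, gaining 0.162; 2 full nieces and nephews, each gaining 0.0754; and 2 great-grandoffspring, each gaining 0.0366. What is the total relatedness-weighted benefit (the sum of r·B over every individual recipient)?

r to a half-niece or half-nephew = 1/8 (half-aunt/uncle↔niece/nephew: one path of length 3: r = (1/2)^3 = 1/8).
r to a full niece or nephew = 0.25 (full aunt/uncle↔niece/nephew: two paths of length 3 through the shared grandparent pair: r = 2·(1/2)^3 = 1/4).
r to a great-grandoffspring = 0.125 (three parent–offspring links: r = (1/2)^3 = 1/8).
Summing one r·B term per recipient: 1·0.125·0.162 + 2·0.25·0.0754 + 2·0.125·0.0366 = 0.0671.

0.0671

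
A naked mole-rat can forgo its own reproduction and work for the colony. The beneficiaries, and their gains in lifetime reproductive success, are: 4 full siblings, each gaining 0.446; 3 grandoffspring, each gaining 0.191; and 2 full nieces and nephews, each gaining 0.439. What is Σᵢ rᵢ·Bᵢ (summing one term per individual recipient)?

r to a full sibling = 1/2 (full sibs share both parents — two paths of length 2: r = 2·(1/2)^2 = 1/2).
r to a grandoffspring = 0.25 (two parent–offspring links: r = (1/2)^2 = 1/4).
r to a full niece or nephew = 1/4 (full aunt/uncle↔niece/nephew: two paths of length 3 through the shared grandparent pair: r = 2·(1/2)^3 = 1/4).
Summing one r·B term per recipient: 4·0.5·0.446 + 3·0.25·0.191 + 2·0.25·0.439 = 1.25475.

1.25475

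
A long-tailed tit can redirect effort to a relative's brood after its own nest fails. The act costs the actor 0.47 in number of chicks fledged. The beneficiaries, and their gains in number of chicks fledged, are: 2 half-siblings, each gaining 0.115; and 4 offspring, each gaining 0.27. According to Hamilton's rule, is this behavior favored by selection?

Yes

Hamilton's rule: the trait is favored when the sum of r·B over every recipient exceeds the actor's cost C.
r to a half-sibling = 1/4 (half-sibs share one parent — one path of length 2: r = (1/2)^2 = 1/4).
r to an offspring = 0.5 (one parent–offspring link: r = (1/2)^1 = 1/2).
Summing one r·B term per recipient: 2·0.25·0.115 + 4·0.5·0.27 = 0.5975.
0.5975 > 0.47: the indirect benefit exceeds the cost.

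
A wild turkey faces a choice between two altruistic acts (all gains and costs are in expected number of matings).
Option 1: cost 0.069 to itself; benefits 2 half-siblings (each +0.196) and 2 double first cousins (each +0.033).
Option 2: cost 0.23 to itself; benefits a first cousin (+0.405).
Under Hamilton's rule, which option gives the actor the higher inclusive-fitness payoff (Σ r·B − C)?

Option 1: r to a half-sibling = 0.25.
Option 1: r to a double first cousin = 0.25.
Option 1: Σ r·B − C = (2·0.25·0.196 + 2·0.25·0.033) − 0.069 = 0.0455.
Option 2: r to a first cousin = 0.125.
Option 2: Σ r·B − C = (1·0.125·0.405) − 0.23 = -0.179375.
Option 1 has the higher net inclusive-fitness payoff.

Option 1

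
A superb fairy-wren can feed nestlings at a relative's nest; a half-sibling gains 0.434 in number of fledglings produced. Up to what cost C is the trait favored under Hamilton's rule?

0.1085

r to a half-sibling = 1/4 (half-sibs share one parent — one path of length 2: r = (1/2)^2 = 1/4).
Hamilton's rule: n·r·B > C, so the trait is favored while C < n·r·B = 1·0.25·0.434 = 0.1085.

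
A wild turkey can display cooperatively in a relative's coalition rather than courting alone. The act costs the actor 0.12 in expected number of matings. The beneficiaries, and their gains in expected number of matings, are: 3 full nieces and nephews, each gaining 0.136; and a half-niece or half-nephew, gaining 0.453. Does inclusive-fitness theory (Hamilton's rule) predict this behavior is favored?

Hamilton's rule: the trait is favored when the sum of r·B over every recipient exceeds the actor's cost C.
r to a full niece or nephew = 1/4 (full aunt/uncle↔niece/nephew: two paths of length 3 through the shared grandparent pair: r = 2·(1/2)^3 = 1/4).
r to a half-niece or half-nephew = 1/8 (half-aunt/uncle↔niece/nephew: one path of length 3: r = (1/2)^3 = 1/8).
Summing one r·B term per recipient: 3·0.25·0.136 + 1·0.125·0.453 = 0.158625.
0.158625 > 0.12: the indirect benefit exceeds the cost.

Yes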